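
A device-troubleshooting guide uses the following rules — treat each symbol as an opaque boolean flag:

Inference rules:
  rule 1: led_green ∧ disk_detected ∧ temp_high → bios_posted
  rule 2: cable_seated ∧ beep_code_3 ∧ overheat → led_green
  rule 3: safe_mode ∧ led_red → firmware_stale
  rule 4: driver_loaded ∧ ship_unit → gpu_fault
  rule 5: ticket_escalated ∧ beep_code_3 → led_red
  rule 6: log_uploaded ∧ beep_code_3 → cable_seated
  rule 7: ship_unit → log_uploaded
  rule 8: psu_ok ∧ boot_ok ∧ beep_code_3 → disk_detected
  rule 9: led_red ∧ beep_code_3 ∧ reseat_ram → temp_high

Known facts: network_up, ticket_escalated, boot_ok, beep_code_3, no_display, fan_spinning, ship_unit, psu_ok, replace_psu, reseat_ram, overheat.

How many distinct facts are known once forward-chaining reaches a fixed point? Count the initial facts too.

18

[1] rule 5 [ticket_escalated ∧ beep_code_3 → led_red]; rule 7 [ship_unit → log_uploaded]; rule 8 [psu_ok ∧ boot_ok ∧ beep_code_3 → disk_detected]. ⇒ new: led_red, log_uploaded, disk_detected.
[2] rule 6 [log_uploaded ∧ beep_code_3 → cable_seated]; rule 9 [led_red ∧ beep_code_3 ∧ reseat_ram → temp_high]. ⇒ new: cable_seated, temp_high.
[3] rule 2 [cable_seated ∧ beep_code_3 ∧ overheat → led_green]. ⇒ new: led_green.
[4] rule 1 [led_green ∧ disk_detected ∧ temp_high → bios_posted]. ⇒ new: bios_posted.
Closure: {beep_code_3, bios_posted, boot_ok, cable_seated, disk_detected, fan_spinning, led_green, led_red, log_uploaded, network_up, no_display, overheat, psu_ok, replace_psu, reseat_ram, ship_unit, temp_high, ticket_escalated} — 18 facts.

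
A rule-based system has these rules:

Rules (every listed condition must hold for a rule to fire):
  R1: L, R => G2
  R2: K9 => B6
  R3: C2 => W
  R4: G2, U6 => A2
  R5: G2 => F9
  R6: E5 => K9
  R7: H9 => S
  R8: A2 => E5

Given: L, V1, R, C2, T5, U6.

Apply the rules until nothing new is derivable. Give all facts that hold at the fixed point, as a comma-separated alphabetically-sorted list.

A2, B6, C2, E5, F9, G2, K9, L, R, T5, U6, V1, W

Round 1 fires R1, R3, giving G2, W.
Round 2 fires R4, R5, giving A2, F9.
Round 3 fires R8, giving E5.
Round 4 fires R6, giving K9.
Round 5 fires R2, giving B6.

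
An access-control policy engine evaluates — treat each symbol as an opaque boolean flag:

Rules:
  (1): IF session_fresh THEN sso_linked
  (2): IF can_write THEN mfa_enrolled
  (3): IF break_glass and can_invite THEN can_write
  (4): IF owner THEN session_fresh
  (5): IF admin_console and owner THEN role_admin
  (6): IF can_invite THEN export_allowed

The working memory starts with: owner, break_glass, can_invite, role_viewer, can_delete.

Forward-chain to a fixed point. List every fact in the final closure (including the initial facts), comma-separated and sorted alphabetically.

break_glass, can_delete, can_invite, can_write, export_allowed, mfa_enrolled, owner, role_viewer, session_fresh, sso_linked

Round 1: (3) [IF break_glass and can_invite THEN can_write]; (4) [IF owner THEN session_fresh]; (6) [IF can_invite THEN export_allowed]. Adds can_write, session_fresh, export_allowed.
Round 2: (1) [IF session_fresh THEN sso_linked]; (2) [IF can_write THEN mfa_enrolled]. Adds sso_linked, mfa_enrolled.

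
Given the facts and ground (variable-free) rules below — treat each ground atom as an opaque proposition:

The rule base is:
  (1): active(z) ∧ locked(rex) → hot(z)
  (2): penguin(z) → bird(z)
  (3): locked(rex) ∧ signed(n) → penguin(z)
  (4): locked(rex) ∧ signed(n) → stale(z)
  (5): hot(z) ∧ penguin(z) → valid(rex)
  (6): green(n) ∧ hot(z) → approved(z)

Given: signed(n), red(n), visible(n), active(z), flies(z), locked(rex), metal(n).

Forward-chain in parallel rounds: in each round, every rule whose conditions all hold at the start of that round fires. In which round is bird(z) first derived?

Round 1: (1) [active(z) ∧ locked(rex) → hot(z)]; (3) [locked(rex) ∧ signed(n) → penguin(z)]; (4) [locked(rex) ∧ signed(n) → stale(z)]. New: hot(z), penguin(z), stale(z).
Round 2: (2) [penguin(z) → bird(z)]; (5) [hot(z) ∧ penguin(z) → valid(rex)]. New: bird(z), valid(rex).
bird(z) first appears in round 2.

2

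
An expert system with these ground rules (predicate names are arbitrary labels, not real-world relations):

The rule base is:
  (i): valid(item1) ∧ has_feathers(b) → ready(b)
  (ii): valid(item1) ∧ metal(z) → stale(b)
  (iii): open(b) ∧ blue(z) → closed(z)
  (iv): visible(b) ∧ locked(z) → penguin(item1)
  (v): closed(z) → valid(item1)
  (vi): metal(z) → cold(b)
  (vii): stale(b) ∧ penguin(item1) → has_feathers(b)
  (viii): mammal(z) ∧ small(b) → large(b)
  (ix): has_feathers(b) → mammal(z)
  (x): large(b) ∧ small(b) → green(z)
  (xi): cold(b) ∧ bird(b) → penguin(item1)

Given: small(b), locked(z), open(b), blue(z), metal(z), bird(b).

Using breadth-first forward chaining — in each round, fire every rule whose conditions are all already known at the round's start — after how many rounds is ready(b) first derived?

5

Round 1: (iii) [open(b) ∧ blue(z) → closed(z)]; (vi) [metal(z) → cold(b)]. New: closed(z), cold(b).
Round 2: (v) [closed(z) → valid(item1)]; (xi) [cold(b) ∧ bird(b) → penguin(item1)]. New: valid(item1), penguin(item1).
Round 3: (ii) [valid(item1) ∧ metal(z) → stale(b)]. New: stale(b).
Round 4: (vii) [stale(b) ∧ penguin(item1) → has_feathers(b)]. New: has_feathers(b).
Round 5: (i) [valid(item1) ∧ has_feathers(b) → ready(b)]; (ix) [has_feathers(b) → mammal(z)]. New: ready(b), mammal(z).
ready(b) first appears in round 5.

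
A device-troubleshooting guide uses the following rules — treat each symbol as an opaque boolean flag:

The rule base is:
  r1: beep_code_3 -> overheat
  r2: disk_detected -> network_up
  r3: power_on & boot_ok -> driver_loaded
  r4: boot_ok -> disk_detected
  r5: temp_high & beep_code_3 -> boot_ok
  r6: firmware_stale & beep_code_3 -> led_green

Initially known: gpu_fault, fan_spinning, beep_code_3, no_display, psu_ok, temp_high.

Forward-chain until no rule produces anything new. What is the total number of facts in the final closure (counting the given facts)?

10

Round 1 fires r1, r5, giving overheat, boot_ok.
Round 2 fires r4, giving disk_detected.
Round 3 fires r2, giving network_up.
Closure: {beep_code_3, boot_ok, disk_detected, fan_spinning, gpu_fault, network_up, no_display, overheat, psu_ok, temp_high} — 10 facts.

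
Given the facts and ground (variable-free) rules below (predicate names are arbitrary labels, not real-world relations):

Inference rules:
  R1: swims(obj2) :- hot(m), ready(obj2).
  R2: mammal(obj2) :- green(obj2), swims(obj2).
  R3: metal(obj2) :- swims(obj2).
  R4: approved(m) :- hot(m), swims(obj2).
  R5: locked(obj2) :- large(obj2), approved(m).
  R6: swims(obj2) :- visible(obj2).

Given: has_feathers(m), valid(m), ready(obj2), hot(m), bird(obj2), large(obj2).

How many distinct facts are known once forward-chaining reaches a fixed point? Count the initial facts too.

[1] R1 [swims(obj2) :- hot(m), ready(obj2).]. ⇒ new: swims(obj2).
[2] R3 [metal(obj2) :- swims(obj2).]; R4 [approved(m) :- hot(m), swims(obj2).]. ⇒ new: metal(obj2), approved(m).
[3] R5 [locked(obj2) :- large(obj2), approved(m).]. ⇒ new: locked(obj2).
Closure: {approved(m), bird(obj2), has_feathers(m), hot(m), large(obj2), locked(obj2), metal(obj2), ready(obj2), swims(obj2), valid(m)} — 10 facts.

10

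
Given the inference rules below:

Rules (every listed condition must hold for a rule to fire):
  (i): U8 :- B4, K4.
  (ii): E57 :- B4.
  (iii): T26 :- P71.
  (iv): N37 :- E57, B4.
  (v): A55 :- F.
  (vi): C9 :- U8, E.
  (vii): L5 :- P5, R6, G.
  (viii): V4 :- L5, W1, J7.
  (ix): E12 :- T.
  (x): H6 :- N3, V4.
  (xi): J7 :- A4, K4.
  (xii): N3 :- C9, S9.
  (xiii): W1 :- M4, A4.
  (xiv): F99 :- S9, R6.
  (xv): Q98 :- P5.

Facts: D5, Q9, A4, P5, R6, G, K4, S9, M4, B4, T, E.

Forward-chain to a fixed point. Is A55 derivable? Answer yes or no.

no

Round 1: (i) [U8 :- B4, K4.]; (ii) [E57 :- B4.]; (vii) [L5 :- P5, R6, G.]; (ix) [E12 :- T.]; (xi) [J7 :- A4, K4.]; (xiii) [W1 :- M4, A4.]; (xiv) [F99 :- S9, R6.]; (xv) [Q98 :- P5.]. New: U8, E57, L5, E12, J7, W1, F99, Q98.
Round 2: (iv) [N37 :- E57, B4.]; (vi) [C9 :- U8, E.]; (viii) [V4 :- L5, W1, J7.]. New: N37, C9, V4.
Round 3: (xii) [N3 :- C9, S9.]. New: N3.
Round 4: (x) [H6 :- N3, V4.]. New: H6.
Fixed point reached. A55 is concluded only by (v); (v) needs F (never derived).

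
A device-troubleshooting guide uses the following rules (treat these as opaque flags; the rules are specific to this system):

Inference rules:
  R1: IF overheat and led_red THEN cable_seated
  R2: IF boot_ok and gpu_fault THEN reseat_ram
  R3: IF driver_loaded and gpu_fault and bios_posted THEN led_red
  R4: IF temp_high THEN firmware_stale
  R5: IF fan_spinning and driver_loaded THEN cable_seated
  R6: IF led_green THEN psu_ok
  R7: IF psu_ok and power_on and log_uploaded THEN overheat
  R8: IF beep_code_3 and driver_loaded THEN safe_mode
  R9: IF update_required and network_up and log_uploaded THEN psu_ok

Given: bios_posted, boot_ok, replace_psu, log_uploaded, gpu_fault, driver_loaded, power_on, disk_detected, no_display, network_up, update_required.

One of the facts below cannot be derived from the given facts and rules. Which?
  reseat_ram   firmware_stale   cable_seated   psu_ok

Round 1: R2 [IF boot_ok and gpu_fault THEN reseat_ram]; R3 [IF driver_loaded and gpu_fault and bios_posted THEN led_red]; R9 [IF update_required and network_up and log_uploaded THEN psu_ok]. Adds reseat_ram, led_red, psu_ok.
Round 2: R7 [IF psu_ok and power_on and log_uploaded THEN overheat]. Adds overheat.
Round 3: R1 [IF overheat and led_red THEN cable_seated]. Adds cable_seated.
Derived: reseat_ram (round 1), psu_ok (round 1), cable_seated (round 3). firmware_stale never appears in any round.

firmware_stale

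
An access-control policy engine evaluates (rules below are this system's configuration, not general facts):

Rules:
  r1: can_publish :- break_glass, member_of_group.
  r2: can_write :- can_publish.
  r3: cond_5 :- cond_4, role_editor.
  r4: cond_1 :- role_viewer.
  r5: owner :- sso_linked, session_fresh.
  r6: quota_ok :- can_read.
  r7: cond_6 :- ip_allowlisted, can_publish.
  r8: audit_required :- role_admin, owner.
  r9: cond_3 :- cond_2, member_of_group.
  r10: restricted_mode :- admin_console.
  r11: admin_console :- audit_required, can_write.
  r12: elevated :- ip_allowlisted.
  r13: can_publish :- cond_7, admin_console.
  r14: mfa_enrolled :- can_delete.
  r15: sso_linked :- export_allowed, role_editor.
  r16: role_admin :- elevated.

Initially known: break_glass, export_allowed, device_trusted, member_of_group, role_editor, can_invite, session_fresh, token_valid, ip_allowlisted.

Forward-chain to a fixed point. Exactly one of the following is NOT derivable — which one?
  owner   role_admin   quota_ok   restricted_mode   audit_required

quota_ok

Round 1: r1 [can_publish :- break_glass, member_of_group.]; r12 [elevated :- ip_allowlisted.]; r15 [sso_linked :- export_allowed, role_editor.]. New: can_publish, elevated, sso_linked.
Round 2: r2 [can_write :- can_publish.]; r5 [owner :- sso_linked, session_fresh.]; r7 [cond_6 :- ip_allowlisted, can_publish.]; r16 [role_admin :- elevated.]. New: can_write, owner, cond_6, role_admin.
Round 3: r8 [audit_required :- role_admin, owner.]. New: audit_required.
Round 4: r11 [admin_console :- audit_required, can_write.]. New: admin_console.
Round 5: r10 [restricted_mode :- admin_console.]. New: restricted_mode.
Derived: owner (round 2), restricted_mode (round 5), audit_required (round 3), role_admin (round 2). quota_ok never appears in any round.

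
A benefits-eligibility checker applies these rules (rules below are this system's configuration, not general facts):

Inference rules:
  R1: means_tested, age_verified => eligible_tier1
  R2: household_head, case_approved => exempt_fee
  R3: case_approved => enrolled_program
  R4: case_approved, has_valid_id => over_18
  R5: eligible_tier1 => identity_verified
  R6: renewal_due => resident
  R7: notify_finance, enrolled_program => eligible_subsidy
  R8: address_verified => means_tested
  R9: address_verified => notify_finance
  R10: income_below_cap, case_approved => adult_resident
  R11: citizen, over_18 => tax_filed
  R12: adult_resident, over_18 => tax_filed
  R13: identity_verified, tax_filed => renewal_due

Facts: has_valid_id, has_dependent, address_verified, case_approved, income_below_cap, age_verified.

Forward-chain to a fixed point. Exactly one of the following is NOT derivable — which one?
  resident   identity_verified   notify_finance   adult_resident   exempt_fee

Round 1 fires R3, R4, R8, R9, R10, giving enrolled_program, over_18, means_tested, notify_finance, adult_resident.
Round 2 fires R1, R7, R12, giving eligible_tier1, eligible_subsidy, tax_filed.
Round 3 fires R5, giving identity_verified.
Round 4 fires R13, giving renewal_due.
Round 5 fires R6, giving resident.
Derived: resident (round 5), notify_finance (round 1), adult_resident (round 1), identity_verified (round 3). exempt_fee never appears in any round.

exempt_fee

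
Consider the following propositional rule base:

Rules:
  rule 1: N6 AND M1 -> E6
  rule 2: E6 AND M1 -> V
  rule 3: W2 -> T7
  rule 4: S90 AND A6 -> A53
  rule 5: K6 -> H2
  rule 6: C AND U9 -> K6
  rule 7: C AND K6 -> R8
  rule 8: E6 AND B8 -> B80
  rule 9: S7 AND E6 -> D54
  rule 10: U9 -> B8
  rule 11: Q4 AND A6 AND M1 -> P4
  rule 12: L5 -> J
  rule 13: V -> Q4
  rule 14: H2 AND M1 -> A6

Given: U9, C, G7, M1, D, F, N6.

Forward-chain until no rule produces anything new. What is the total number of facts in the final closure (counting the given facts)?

17

Round 1: rule 1 [N6 AND M1 -> E6]; rule 6 [C AND U9 -> K6]; rule 10 [U9 -> B8]. New: E6, K6, B8.
Round 2: rule 2 [E6 AND M1 -> V]; rule 5 [K6 -> H2]; rule 7 [C AND K6 -> R8]; rule 8 [E6 AND B8 -> B80]. New: V, H2, R8, B80.
Round 3: rule 13 [V -> Q4]; rule 14 [H2 AND M1 -> A6]. New: Q4, A6.
Round 4: rule 11 [Q4 AND A6 AND M1 -> P4]. New: P4.
Closure: {A6, B8, B80, C, D, E6, F, G7, H2, K6, M1, N6, P4, Q4, R8, U9, V} — 17 facts.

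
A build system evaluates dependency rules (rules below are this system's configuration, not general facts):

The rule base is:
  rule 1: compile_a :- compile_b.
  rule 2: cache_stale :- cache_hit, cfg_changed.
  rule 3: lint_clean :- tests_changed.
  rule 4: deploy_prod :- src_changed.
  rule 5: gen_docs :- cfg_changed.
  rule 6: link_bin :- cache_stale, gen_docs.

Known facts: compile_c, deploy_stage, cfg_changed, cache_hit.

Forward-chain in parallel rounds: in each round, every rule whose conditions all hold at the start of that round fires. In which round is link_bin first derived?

Round 1: rule 2 [cache_stale :- cache_hit, cfg_changed.]; rule 5 [gen_docs :- cfg_changed.]. Adds cache_stale, gen_docs.
Round 2: rule 6 [link_bin :- cache_stale, gen_docs.]. Adds link_bin.
link_bin first appears in round 2.

2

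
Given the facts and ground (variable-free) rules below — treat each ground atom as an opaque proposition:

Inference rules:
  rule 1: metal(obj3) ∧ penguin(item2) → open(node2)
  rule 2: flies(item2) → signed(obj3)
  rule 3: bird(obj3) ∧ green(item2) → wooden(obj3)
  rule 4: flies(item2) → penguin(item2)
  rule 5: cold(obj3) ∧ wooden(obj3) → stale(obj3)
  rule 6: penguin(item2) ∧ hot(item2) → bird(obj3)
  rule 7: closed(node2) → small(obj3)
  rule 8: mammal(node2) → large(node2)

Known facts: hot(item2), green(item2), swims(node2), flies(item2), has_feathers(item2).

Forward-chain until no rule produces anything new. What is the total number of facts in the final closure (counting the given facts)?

[1] rule 2 [flies(item2) → signed(obj3)]; rule 4 [flies(item2) → penguin(item2)]. ⇒ new: signed(obj3), penguin(item2).
[2] rule 6 [penguin(item2) ∧ hot(item2) → bird(obj3)]. ⇒ new: bird(obj3).
[3] rule 3 [bird(obj3) ∧ green(item2) → wooden(obj3)]. ⇒ new: wooden(obj3).
Closure: {bird(obj3), flies(item2), green(item2), has_feathers(item2), hot(item2), penguin(item2), signed(obj3), swims(node2), wooden(obj3)} — 9 facts.

9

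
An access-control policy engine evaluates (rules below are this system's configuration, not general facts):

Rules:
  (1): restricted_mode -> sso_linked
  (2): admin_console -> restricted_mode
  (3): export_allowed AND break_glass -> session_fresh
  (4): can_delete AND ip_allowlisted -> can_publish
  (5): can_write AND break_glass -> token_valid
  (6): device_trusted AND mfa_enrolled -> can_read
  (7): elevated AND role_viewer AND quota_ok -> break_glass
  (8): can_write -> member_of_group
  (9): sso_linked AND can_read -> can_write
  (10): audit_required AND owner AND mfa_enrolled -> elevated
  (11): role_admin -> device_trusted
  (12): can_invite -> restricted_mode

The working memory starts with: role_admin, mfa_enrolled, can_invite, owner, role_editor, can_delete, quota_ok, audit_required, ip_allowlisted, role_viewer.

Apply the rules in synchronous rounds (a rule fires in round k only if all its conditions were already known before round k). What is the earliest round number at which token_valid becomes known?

4

Round 1 — (4), (10), (11), (12), derive can_publish, elevated, device_trusted, restricted_mode.
Round 2 — (1), (6), (7), derive sso_linked, can_read, break_glass.
Round 3 — (9), derive can_write.
Round 4 — (5), (8), derive token_valid, member_of_group.
token_valid first appears in round 4.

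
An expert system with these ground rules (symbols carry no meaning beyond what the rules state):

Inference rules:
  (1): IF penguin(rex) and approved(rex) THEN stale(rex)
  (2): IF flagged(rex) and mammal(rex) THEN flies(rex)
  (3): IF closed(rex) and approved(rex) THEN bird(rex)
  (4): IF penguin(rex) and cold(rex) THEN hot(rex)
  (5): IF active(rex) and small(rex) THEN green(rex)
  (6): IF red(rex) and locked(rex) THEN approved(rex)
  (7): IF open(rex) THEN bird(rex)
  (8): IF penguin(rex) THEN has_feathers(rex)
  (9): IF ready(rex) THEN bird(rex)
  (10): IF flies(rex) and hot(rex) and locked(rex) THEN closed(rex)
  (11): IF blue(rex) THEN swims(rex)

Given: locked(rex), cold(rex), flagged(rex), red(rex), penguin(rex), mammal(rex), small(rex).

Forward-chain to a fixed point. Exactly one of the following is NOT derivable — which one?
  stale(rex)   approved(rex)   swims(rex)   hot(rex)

Round 1 fires (2), (4), (6), (8), giving flies(rex), hot(rex), approved(rex), has_feathers(rex).
Round 2 fires (1), (10), giving stale(rex), closed(rex).
Round 3 fires (3), giving bird(rex).
Derived: approved(rex) (round 1), stale(rex) (round 2), hot(rex) (round 1). swims(rex) never appears in any round.

swims(rex)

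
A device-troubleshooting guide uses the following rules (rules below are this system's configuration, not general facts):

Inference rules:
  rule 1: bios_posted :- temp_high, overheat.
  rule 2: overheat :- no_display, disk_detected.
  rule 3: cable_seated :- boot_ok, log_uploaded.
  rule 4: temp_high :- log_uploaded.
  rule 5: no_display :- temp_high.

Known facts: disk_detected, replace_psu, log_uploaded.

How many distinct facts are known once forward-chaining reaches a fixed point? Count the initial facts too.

[1] rule 4 [temp_high :- log_uploaded.]. ⇒ new: temp_high.
[2] rule 5 [no_display :- temp_high.]. ⇒ new: no_display.
[3] rule 2 [overheat :- no_display, disk_detected.]. ⇒ new: overheat.
[4] rule 1 [bios_posted :- temp_high, overheat.]. ⇒ new: bios_posted.
Closure: {bios_posted, disk_detected, log_uploaded, no_display, overheat, replace_psu, temp_high} — 7 facts.

7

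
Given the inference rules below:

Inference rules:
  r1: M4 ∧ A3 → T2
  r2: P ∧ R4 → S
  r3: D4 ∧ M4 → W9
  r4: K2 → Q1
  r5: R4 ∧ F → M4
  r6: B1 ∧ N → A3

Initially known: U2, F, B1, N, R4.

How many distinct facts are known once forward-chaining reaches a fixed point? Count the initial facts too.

8

Round 1 — r5, r6, derive M4, A3.
Round 2 — r1, derive T2.
Closure: {A3, B1, F, M4, N, R4, T2, U2} — 8 facts.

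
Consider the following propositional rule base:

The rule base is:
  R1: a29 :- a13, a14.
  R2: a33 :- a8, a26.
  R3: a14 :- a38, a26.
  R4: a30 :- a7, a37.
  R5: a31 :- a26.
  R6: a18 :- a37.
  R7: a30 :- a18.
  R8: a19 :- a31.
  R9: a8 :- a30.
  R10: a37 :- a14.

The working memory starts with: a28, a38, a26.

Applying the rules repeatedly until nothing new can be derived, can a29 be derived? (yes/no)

Round 1: R3 [a14 :- a38, a26.]; R5 [a31 :- a26.]. Adds a14, a31.
Round 2: R8 [a19 :- a31.]; R10 [a37 :- a14.]. Adds a19, a37.
Round 3: R6 [a18 :- a37.]. Adds a18.
Round 4: R7 [a30 :- a18.]. Adds a30.
Round 5: R9 [a8 :- a30.]. Adds a8.
Round 6: R2 [a33 :- a8, a26.]. Adds a33.
Fixed point reached. a29 is concluded only by R1; R1 needs a13 (never derived).

no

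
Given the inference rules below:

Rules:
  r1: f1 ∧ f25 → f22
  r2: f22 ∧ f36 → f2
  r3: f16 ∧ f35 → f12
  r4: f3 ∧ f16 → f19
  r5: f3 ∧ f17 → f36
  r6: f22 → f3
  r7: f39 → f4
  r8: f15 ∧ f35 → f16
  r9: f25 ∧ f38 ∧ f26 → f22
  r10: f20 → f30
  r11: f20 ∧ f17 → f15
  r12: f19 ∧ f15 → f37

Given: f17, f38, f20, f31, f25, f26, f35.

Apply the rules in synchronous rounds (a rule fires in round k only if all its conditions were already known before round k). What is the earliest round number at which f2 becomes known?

[1] r9 [f25 ∧ f38 ∧ f26 → f22]; r10 [f20 → f30]; r11 [f20 ∧ f17 → f15]. ⇒ new: f22, f30, f15.
[2] r6 [f22 → f3]; r8 [f15 ∧ f35 → f16]. ⇒ new: f3, f16.
[3] r3 [f16 ∧ f35 → f12]; r4 [f3 ∧ f16 → f19]; r5 [f3 ∧ f17 → f36]. ⇒ new: f12, f19, f36.
[4] r2 [f22 ∧ f36 → f2]; r12 [f19 ∧ f15 → f37]. ⇒ new: f2, f37.
f2 first appears in round 4.

4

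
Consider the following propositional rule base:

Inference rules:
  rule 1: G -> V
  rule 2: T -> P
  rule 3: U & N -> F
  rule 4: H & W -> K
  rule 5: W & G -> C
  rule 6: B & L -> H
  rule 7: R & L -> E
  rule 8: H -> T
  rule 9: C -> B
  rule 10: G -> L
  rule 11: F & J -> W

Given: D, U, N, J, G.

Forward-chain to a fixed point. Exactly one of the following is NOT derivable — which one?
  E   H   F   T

E

Round 1 fires rule 1, rule 3, rule 10, giving V, F, L.
Round 2 fires rule 11, giving W.
Round 3 fires rule 5, giving C.
Round 4 fires rule 9, giving B.
Round 5 fires rule 6, giving H.
Round 6 fires rule 4, rule 8, giving K, T.
Round 7 fires rule 2, giving P.
Derived: T (round 6), H (round 5), F (round 1). E never appears in any round.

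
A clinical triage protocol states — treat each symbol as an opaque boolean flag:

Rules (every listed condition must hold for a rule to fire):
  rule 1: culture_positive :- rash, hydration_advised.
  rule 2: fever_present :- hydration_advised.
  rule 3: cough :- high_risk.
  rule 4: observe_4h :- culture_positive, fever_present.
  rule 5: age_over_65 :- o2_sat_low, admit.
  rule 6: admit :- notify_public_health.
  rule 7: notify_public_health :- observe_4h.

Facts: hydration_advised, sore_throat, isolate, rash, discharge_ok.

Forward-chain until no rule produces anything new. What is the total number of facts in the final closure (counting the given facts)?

10

[1] rule 1 [culture_positive :- rash, hydration_advised.]; rule 2 [fever_present :- hydration_advised.]. ⇒ new: culture_positive, fever_present.
[2] rule 4 [observe_4h :- culture_positive, fever_present.]. ⇒ new: observe_4h.
[3] rule 7 [notify_public_health :- observe_4h.]. ⇒ new: notify_public_health.
[4] rule 6 [admit :- notify_public_health.]. ⇒ new: admit.
Closure: {admit, culture_positive, discharge_ok, fever_present, hydration_advised, isolate, notify_public_health, observe_4h, rash, sore_throat} — 10 facts.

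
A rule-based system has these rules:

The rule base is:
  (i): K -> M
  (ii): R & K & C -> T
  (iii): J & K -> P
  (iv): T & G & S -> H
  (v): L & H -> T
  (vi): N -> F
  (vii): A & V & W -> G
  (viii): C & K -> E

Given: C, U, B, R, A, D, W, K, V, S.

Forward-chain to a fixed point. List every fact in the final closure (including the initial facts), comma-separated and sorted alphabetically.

Round 1: (i) [K -> M]; (ii) [R & K & C -> T]; (vii) [A & V & W -> G]; (viii) [C & K -> E]. New: M, T, G, E.
Round 2: (iv) [T & G & S -> H]. New: H.

A, B, C, D, E, G, H, K, M, R, S, T, U, V, W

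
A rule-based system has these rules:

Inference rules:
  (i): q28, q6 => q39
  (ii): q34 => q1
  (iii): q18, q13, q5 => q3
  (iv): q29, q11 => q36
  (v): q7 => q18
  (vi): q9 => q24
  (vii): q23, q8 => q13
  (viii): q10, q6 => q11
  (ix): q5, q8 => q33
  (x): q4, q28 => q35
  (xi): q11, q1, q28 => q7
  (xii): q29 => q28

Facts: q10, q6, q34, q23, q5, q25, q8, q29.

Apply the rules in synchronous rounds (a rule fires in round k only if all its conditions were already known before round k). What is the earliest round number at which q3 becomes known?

Round 1: (ii) [q34 => q1]; (vii) [q23, q8 => q13]; (viii) [q10, q6 => q11]; (ix) [q5, q8 => q33]; (xii) [q29 => q28]. Adds q1, q13, q11, q33, q28.
Round 2: (i) [q28, q6 => q39]; (iv) [q29, q11 => q36]; (xi) [q11, q1, q28 => q7]. Adds q39, q36, q7.
Round 3: (v) [q7 => q18]. Adds q18.
Round 4: (iii) [q18, q13, q5 => q3]. Adds q3.
q3 first appears in round 4.

4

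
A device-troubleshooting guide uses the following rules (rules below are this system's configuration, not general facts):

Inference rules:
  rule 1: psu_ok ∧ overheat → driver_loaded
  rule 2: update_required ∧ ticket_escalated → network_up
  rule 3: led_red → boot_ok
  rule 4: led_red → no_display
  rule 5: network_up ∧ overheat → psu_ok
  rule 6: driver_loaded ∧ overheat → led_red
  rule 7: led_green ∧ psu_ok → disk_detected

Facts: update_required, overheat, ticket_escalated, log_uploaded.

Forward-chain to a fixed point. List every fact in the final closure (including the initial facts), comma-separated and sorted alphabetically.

Round 1 — rule 2, derive network_up.
Round 2 — rule 5, derive psu_ok.
Round 3 — rule 1, derive driver_loaded.
Round 4 — rule 6, derive led_red.
Round 5 — rule 3, rule 4, derive boot_ok, no_display.

boot_ok, driver_loaded, led_red, log_uploaded, network_up, no_display, overheat, psu_ok, ticket_escalated, update_required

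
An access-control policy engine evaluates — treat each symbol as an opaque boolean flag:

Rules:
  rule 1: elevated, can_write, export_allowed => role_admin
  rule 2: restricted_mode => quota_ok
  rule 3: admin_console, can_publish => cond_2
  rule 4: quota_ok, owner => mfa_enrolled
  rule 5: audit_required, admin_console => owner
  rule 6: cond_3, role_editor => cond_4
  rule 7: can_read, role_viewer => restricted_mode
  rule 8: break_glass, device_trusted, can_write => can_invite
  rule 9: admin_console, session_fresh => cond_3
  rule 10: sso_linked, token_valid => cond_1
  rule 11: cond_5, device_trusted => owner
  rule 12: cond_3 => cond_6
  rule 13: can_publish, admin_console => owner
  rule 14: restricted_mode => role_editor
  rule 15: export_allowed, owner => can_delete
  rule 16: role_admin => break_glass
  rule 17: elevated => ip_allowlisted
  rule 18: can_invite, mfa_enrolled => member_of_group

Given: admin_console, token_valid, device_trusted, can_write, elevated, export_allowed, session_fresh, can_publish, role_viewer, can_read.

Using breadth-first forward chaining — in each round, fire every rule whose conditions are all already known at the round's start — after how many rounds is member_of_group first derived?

4

Round 1 fires rule 1, rule 3, rule 7, rule 9, rule 13, rule 17, giving role_admin, cond_2, restricted_mode, cond_3, owner, ip_allowlisted.
Round 2 fires rule 2, rule 12, rule 14, rule 15, rule 16, giving quota_ok, cond_6, role_editor, can_delete, break_glass.
Round 3 fires rule 4, rule 6, rule 8, giving mfa_enrolled, cond_4, can_invite.
Round 4 fires rule 18, giving member_of_group.
member_of_group first appears in round 4.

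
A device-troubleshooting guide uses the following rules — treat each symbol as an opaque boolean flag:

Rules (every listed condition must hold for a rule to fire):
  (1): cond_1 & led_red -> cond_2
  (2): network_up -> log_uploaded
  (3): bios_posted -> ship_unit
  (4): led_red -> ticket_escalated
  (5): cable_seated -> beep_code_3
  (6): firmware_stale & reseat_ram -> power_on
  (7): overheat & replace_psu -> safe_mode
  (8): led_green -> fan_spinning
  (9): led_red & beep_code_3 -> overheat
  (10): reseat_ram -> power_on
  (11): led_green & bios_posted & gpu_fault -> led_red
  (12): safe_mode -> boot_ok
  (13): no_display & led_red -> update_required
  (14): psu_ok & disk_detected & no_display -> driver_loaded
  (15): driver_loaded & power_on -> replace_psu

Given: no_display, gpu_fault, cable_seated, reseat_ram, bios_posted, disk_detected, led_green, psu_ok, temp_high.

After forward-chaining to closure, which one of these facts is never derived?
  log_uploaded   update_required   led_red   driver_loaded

Round 1 fires (3), (5), (8), (10), (11), (14), giving ship_unit, beep_code_3, fan_spinning, power_on, led_red, driver_loaded.
Round 2 fires (4), (9), (13), (15), giving ticket_escalated, overheat, update_required, replace_psu.
Round 3 fires (7), giving safe_mode.
Round 4 fires (12), giving boot_ok.
Derived: led_red (round 1), update_required (round 2), driver_loaded (round 1). log_uploaded never appears in any round.

log_uploaded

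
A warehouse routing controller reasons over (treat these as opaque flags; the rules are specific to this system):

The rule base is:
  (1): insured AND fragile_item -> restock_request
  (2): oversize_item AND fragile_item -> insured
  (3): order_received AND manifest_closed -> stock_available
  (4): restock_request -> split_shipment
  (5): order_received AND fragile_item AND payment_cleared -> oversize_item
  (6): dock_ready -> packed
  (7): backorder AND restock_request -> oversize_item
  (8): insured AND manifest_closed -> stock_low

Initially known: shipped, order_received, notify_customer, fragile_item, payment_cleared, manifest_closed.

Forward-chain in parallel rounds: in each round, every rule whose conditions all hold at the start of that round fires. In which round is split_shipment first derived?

Round 1: (3) [order_received AND manifest_closed -> stock_available]; (5) [order_received AND fragile_item AND payment_cleared -> oversize_item]. Adds stock_available, oversize_item.
Round 2: (2) [oversize_item AND fragile_item -> insured]. Adds insured.
Round 3: (1) [insured AND fragile_item -> restock_request]; (8) [insured AND manifest_closed -> stock_low]. Adds restock_request, stock_low.
Round 4: (4) [restock_request -> split_shipment]. Adds split_shipment.
split_shipment first appears in round 4.

4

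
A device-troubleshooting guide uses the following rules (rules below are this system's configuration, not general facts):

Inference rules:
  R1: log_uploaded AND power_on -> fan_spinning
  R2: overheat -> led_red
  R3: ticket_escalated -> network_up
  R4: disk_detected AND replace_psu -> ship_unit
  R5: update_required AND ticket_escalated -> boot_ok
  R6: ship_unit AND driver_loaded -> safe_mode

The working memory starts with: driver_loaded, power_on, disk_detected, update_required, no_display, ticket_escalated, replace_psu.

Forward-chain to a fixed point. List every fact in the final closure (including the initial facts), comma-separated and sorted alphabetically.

boot_ok, disk_detected, driver_loaded, network_up, no_display, power_on, replace_psu, safe_mode, ship_unit, ticket_escalated, update_required

Round 1 — R3, R4, R5, derive network_up, ship_unit, boot_ok.
Round 2 — R6, derive safe_mode.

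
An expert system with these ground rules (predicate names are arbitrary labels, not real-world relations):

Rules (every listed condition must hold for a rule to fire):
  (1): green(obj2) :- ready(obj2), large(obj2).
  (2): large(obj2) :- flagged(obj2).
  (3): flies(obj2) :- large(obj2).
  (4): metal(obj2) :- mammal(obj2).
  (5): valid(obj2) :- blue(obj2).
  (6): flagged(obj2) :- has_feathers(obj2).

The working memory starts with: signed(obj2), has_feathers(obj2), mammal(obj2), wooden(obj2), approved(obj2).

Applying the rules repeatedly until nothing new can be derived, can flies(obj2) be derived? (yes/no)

yes

Round 1: (4) [metal(obj2) :- mammal(obj2).]; (6) [flagged(obj2) :- has_feathers(obj2).]. Adds metal(obj2), flagged(obj2).
Round 2: (2) [large(obj2) :- flagged(obj2).]. Adds large(obj2).
Round 3: (3) [flies(obj2) :- large(obj2).]. Adds flies(obj2).
flies(obj2) appears in round 3, so it is derivable.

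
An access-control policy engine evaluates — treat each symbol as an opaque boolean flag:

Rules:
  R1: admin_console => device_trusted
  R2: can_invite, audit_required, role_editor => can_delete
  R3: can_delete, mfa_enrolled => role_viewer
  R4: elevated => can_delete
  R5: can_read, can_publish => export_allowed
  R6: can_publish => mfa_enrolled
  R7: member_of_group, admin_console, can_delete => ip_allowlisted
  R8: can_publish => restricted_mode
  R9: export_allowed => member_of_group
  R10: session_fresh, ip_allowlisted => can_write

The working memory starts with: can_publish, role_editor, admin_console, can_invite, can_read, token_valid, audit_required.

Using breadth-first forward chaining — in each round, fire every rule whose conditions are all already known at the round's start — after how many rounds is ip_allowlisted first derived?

Round 1: R1 [admin_console => device_trusted]; R2 [can_invite, audit_required, role_editor => can_delete]; R5 [can_read, can_publish => export_allowed]; R6 [can_publish => mfa_enrolled]; R8 [can_publish => restricted_mode]. New: device_trusted, can_delete, export_allowed, mfa_enrolled, restricted_mode.
Round 2: R3 [can_delete, mfa_enrolled => role_viewer]; R9 [export_allowed => member_of_group]. New: role_viewer, member_of_group.
Round 3: R7 [member_of_group, admin_console, can_delete => ip_allowlisted]. New: ip_allowlisted.
ip_allowlisted first appears in round 3.

3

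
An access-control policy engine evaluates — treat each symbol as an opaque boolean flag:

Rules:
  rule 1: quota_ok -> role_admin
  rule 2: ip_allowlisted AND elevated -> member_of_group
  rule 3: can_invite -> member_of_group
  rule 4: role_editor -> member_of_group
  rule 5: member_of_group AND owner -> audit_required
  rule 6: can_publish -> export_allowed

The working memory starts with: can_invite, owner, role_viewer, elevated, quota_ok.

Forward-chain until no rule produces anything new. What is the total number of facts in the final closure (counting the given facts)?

Round 1: rule 1 [quota_ok -> role_admin]; rule 3 [can_invite -> member_of_group]. Adds role_admin, member_of_group.
Round 2: rule 5 [member_of_group AND owner -> audit_required]. Adds audit_required.
Closure: {audit_required, can_invite, elevated, member_of_group, owner, quota_ok, role_admin, role_viewer} — 8 facts.

8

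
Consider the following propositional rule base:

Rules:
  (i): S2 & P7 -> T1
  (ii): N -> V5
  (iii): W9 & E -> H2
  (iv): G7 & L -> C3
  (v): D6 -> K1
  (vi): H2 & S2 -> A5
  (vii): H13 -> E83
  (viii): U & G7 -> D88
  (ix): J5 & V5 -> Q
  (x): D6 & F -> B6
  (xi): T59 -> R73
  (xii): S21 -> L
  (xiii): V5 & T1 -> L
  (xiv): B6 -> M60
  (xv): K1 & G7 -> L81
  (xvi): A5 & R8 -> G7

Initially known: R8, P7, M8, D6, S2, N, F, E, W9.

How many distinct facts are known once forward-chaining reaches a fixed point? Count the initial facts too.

20

Round 1: (i) [S2 & P7 -> T1]; (ii) [N -> V5]; (iii) [W9 & E -> H2]; (v) [D6 -> K1]; (x) [D6 & F -> B6]. New: T1, V5, H2, K1, B6.
Round 2: (vi) [H2 & S2 -> A5]; (xiii) [V5 & T1 -> L]; (xiv) [B6 -> M60]. New: A5, L, M60.
Round 3: (xvi) [A5 & R8 -> G7]. New: G7.
Round 4: (iv) [G7 & L -> C3]; (xv) [K1 & G7 -> L81]. New: C3, L81.
Closure: {A5, B6, C3, D6, E, F, G7, H2, K1, L, L81, M60, M8, N, P7, R8, S2, T1, V5, W9} — 20 facts.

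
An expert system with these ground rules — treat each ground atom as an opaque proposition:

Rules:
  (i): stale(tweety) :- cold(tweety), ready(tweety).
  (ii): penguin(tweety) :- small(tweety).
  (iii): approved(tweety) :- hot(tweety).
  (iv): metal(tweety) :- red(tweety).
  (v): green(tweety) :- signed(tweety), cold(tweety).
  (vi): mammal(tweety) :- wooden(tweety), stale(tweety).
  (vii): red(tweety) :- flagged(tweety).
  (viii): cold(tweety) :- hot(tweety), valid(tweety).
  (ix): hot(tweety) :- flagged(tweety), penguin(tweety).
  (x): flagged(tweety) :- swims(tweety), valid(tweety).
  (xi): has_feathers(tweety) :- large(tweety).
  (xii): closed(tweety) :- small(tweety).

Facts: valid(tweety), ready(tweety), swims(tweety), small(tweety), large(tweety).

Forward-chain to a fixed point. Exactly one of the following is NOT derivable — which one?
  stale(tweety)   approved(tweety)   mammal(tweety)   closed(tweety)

Round 1 fires (ii), (x), (xi), (xii), giving penguin(tweety), flagged(tweety), has_feathers(tweety), closed(tweety).
Round 2 fires (vii), (ix), giving red(tweety), hot(tweety).
Round 3 fires (iii), (iv), (viii), giving approved(tweety), metal(tweety), cold(tweety).
Round 4 fires (i), giving stale(tweety).
Derived: approved(tweety) (round 3), closed(tweety) (round 1), stale(tweety) (round 4). mammal(tweety) never appears in any round.

mammal(tweety)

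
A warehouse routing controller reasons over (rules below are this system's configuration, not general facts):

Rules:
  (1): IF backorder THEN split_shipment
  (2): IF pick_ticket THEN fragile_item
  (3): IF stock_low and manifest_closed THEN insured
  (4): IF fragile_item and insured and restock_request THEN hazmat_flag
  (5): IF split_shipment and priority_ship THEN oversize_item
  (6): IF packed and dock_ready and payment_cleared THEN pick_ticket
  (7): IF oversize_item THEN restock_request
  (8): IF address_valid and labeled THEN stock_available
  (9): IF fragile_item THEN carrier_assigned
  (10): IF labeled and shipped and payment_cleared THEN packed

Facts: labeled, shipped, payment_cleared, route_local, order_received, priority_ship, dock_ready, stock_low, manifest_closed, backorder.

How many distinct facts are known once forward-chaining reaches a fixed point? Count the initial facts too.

19

Round 1 fires (1), (3), (10), giving split_shipment, insured, packed.
Round 2 fires (5), (6), giving oversize_item, pick_ticket.
Round 3 fires (2), (7), giving fragile_item, restock_request.
Round 4 fires (4), (9), giving hazmat_flag, carrier_assigned.
Closure: {backorder, carrier_assigned, dock_ready, fragile_item, hazmat_flag, insured, labeled, manifest_closed, order_received, oversize_item, packed, payment_cleared, pick_ticket, priority_ship, restock_request, route_local, shipped, split_shipment, stock_low} — 19 facts.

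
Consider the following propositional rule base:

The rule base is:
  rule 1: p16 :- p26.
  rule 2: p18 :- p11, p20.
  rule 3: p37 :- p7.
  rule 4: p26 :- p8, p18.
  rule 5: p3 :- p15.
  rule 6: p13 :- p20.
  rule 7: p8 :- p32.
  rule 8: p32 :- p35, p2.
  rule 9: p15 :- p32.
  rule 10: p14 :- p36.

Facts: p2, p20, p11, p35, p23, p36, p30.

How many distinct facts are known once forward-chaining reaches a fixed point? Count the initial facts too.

Round 1 fires rule 2, rule 6, rule 8, rule 10, giving p18, p13, p32, p14.
Round 2 fires rule 7, rule 9, giving p8, p15.
Round 3 fires rule 4, rule 5, giving p26, p3.
Round 4 fires rule 1, giving p16.
Closure: {p11, p13, p14, p15, p16, p18, p2, p20, p23, p26, p3, p30, p32, p35, p36, p8} — 16 facts.

16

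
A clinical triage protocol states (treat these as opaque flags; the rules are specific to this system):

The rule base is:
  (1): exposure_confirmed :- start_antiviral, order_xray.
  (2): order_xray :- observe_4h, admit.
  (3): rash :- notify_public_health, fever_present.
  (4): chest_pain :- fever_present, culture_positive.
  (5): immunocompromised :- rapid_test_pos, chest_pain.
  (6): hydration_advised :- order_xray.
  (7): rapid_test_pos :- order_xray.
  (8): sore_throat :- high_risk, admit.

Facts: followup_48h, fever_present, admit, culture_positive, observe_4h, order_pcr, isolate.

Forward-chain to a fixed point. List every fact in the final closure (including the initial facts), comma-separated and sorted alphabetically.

admit, chest_pain, culture_positive, fever_present, followup_48h, hydration_advised, immunocompromised, isolate, observe_4h, order_pcr, order_xray, rapid_test_pos

Round 1: (2) [order_xray :- observe_4h, admit.]; (4) [chest_pain :- fever_present, culture_positive.]. Adds order_xray, chest_pain.
Round 2: (6) [hydration_advised :- order_xray.]; (7) [rapid_test_pos :- order_xray.]. Adds hydration_advised, rapid_test_pos.
Round 3: (5) [immunocompromised :- rapid_test_pos, chest_pain.]. Adds immunocompromised.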